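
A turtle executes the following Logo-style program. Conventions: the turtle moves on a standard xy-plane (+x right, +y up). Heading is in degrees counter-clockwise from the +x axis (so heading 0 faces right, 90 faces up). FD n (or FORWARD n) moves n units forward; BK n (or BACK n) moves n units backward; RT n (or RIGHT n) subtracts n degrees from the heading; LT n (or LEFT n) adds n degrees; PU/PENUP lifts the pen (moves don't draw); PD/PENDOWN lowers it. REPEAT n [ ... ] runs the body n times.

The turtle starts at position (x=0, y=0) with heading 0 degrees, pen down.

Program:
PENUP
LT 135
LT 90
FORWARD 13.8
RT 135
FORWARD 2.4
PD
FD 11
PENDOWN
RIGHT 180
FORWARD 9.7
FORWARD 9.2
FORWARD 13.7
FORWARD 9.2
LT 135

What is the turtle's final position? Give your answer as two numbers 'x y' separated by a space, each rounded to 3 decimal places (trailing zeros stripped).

Executing turtle program step by step:
Start: pos=(0,0), heading=0, pen down
PU: pen up
LT 135: heading 0 -> 135
LT 90: heading 135 -> 225
FD 13.8: (0,0) -> (-9.758,-9.758) [heading=225, move]
RT 135: heading 225 -> 90
FD 2.4: (-9.758,-9.758) -> (-9.758,-7.358) [heading=90, move]
PD: pen down
FD 11: (-9.758,-7.358) -> (-9.758,3.642) [heading=90, draw]
PD: pen down
RT 180: heading 90 -> 270
FD 9.7: (-9.758,3.642) -> (-9.758,-6.058) [heading=270, draw]
FD 9.2: (-9.758,-6.058) -> (-9.758,-15.258) [heading=270, draw]
FD 13.7: (-9.758,-15.258) -> (-9.758,-28.958) [heading=270, draw]
FD 9.2: (-9.758,-28.958) -> (-9.758,-38.158) [heading=270, draw]
LT 135: heading 270 -> 45
Final: pos=(-9.758,-38.158), heading=45, 5 segment(s) drawn

Answer: -9.758 -38.158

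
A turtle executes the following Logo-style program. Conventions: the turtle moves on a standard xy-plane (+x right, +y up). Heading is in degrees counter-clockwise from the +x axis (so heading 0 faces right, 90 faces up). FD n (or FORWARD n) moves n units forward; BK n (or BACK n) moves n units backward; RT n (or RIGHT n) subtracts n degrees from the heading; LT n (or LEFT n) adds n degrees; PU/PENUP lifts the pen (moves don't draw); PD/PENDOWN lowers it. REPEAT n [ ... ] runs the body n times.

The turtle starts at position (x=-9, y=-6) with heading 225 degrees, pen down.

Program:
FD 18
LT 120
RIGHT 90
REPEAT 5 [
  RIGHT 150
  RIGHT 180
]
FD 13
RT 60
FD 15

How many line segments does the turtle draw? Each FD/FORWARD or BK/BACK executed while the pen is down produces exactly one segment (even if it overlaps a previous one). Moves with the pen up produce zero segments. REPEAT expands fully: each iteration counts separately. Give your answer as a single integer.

Answer: 3

Derivation:
Executing turtle program step by step:
Start: pos=(-9,-6), heading=225, pen down
FD 18: (-9,-6) -> (-21.728,-18.728) [heading=225, draw]
LT 120: heading 225 -> 345
RT 90: heading 345 -> 255
REPEAT 5 [
  -- iteration 1/5 --
  RT 150: heading 255 -> 105
  RT 180: heading 105 -> 285
  -- iteration 2/5 --
  RT 150: heading 285 -> 135
  RT 180: heading 135 -> 315
  -- iteration 3/5 --
  RT 150: heading 315 -> 165
  RT 180: heading 165 -> 345
  -- iteration 4/5 --
  RT 150: heading 345 -> 195
  RT 180: heading 195 -> 15
  -- iteration 5/5 --
  RT 150: heading 15 -> 225
  RT 180: heading 225 -> 45
]
FD 13: (-21.728,-18.728) -> (-12.536,-9.536) [heading=45, draw]
RT 60: heading 45 -> 345
FD 15: (-12.536,-9.536) -> (1.953,-13.418) [heading=345, draw]
Final: pos=(1.953,-13.418), heading=345, 3 segment(s) drawn
Segments drawn: 3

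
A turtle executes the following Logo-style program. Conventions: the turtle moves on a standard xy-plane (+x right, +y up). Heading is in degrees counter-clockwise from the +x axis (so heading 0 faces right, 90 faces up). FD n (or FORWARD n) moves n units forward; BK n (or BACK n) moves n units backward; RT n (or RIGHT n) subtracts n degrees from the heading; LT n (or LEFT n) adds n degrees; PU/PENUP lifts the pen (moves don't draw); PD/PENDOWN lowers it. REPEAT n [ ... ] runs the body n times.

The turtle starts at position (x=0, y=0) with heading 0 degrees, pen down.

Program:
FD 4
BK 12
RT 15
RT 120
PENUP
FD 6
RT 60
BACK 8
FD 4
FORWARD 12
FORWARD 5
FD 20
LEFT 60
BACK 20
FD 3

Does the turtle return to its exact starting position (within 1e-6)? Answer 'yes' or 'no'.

Executing turtle program step by step:
Start: pos=(0,0), heading=0, pen down
FD 4: (0,0) -> (4,0) [heading=0, draw]
BK 12: (4,0) -> (-8,0) [heading=0, draw]
RT 15: heading 0 -> 345
RT 120: heading 345 -> 225
PU: pen up
FD 6: (-8,0) -> (-12.243,-4.243) [heading=225, move]
RT 60: heading 225 -> 165
BK 8: (-12.243,-4.243) -> (-4.515,-6.313) [heading=165, move]
FD 4: (-4.515,-6.313) -> (-8.379,-5.278) [heading=165, move]
FD 12: (-8.379,-5.278) -> (-19.97,-2.172) [heading=165, move]
FD 5: (-19.97,-2.172) -> (-24.8,-0.878) [heading=165, move]
FD 20: (-24.8,-0.878) -> (-44.118,4.298) [heading=165, move]
LT 60: heading 165 -> 225
BK 20: (-44.118,4.298) -> (-29.976,18.441) [heading=225, move]
FD 3: (-29.976,18.441) -> (-32.097,16.319) [heading=225, move]
Final: pos=(-32.097,16.319), heading=225, 2 segment(s) drawn

Start position: (0, 0)
Final position: (-32.097, 16.319)
Distance = 36.008; >= 1e-6 -> NOT closed

Answer: no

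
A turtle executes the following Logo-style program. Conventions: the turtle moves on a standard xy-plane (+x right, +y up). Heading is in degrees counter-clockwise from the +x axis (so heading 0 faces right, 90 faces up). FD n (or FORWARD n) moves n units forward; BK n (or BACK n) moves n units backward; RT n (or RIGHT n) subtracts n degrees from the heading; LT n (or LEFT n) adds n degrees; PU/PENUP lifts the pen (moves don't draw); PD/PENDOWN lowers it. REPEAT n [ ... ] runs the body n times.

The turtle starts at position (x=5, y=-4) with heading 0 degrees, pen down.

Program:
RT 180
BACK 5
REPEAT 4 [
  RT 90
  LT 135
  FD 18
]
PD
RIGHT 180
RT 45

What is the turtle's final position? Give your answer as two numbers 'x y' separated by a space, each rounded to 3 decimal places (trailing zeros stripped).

Answer: 28 -47.456

Derivation:
Executing turtle program step by step:
Start: pos=(5,-4), heading=0, pen down
RT 180: heading 0 -> 180
BK 5: (5,-4) -> (10,-4) [heading=180, draw]
REPEAT 4 [
  -- iteration 1/4 --
  RT 90: heading 180 -> 90
  LT 135: heading 90 -> 225
  FD 18: (10,-4) -> (-2.728,-16.728) [heading=225, draw]
  -- iteration 2/4 --
  RT 90: heading 225 -> 135
  LT 135: heading 135 -> 270
  FD 18: (-2.728,-16.728) -> (-2.728,-34.728) [heading=270, draw]
  -- iteration 3/4 --
  RT 90: heading 270 -> 180
  LT 135: heading 180 -> 315
  FD 18: (-2.728,-34.728) -> (10,-47.456) [heading=315, draw]
  -- iteration 4/4 --
  RT 90: heading 315 -> 225
  LT 135: heading 225 -> 0
  FD 18: (10,-47.456) -> (28,-47.456) [heading=0, draw]
]
PD: pen down
RT 180: heading 0 -> 180
RT 45: heading 180 -> 135
Final: pos=(28,-47.456), heading=135, 5 segment(s) drawn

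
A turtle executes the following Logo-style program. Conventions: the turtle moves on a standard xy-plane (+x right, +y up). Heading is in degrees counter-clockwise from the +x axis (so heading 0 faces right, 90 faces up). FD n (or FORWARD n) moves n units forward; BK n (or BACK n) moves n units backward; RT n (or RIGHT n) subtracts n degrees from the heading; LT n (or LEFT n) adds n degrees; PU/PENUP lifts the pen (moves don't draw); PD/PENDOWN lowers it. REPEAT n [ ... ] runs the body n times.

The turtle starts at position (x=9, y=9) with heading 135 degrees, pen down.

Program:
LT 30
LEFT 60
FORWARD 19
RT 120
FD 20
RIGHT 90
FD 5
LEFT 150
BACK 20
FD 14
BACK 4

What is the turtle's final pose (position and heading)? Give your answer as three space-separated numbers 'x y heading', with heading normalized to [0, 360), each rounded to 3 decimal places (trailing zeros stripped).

Answer: 4.877 13.589 165

Derivation:
Executing turtle program step by step:
Start: pos=(9,9), heading=135, pen down
LT 30: heading 135 -> 165
LT 60: heading 165 -> 225
FD 19: (9,9) -> (-4.435,-4.435) [heading=225, draw]
RT 120: heading 225 -> 105
FD 20: (-4.435,-4.435) -> (-9.611,14.883) [heading=105, draw]
RT 90: heading 105 -> 15
FD 5: (-9.611,14.883) -> (-4.782,16.178) [heading=15, draw]
LT 150: heading 15 -> 165
BK 20: (-4.782,16.178) -> (14.537,11.001) [heading=165, draw]
FD 14: (14.537,11.001) -> (1.014,14.625) [heading=165, draw]
BK 4: (1.014,14.625) -> (4.877,13.589) [heading=165, draw]
Final: pos=(4.877,13.589), heading=165, 6 segment(s) drawn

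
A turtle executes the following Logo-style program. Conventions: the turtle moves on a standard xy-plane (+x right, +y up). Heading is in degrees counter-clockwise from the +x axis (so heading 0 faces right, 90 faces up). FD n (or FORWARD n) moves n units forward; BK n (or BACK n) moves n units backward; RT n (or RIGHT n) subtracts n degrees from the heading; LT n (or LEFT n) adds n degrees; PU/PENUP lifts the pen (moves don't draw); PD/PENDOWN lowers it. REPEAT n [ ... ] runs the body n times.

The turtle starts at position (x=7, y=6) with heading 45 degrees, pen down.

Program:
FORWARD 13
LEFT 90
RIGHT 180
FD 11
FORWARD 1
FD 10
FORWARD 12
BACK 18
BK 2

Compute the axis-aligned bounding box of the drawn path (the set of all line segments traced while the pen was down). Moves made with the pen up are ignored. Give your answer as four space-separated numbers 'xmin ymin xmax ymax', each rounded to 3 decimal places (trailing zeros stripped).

Executing turtle program step by step:
Start: pos=(7,6), heading=45, pen down
FD 13: (7,6) -> (16.192,15.192) [heading=45, draw]
LT 90: heading 45 -> 135
RT 180: heading 135 -> 315
FD 11: (16.192,15.192) -> (23.971,7.414) [heading=315, draw]
FD 1: (23.971,7.414) -> (24.678,6.707) [heading=315, draw]
FD 10: (24.678,6.707) -> (31.749,-0.364) [heading=315, draw]
FD 12: (31.749,-0.364) -> (40.234,-8.849) [heading=315, draw]
BK 18: (40.234,-8.849) -> (27.506,3.879) [heading=315, draw]
BK 2: (27.506,3.879) -> (26.092,5.293) [heading=315, draw]
Final: pos=(26.092,5.293), heading=315, 7 segment(s) drawn

Segment endpoints: x in {7, 16.192, 23.971, 24.678, 26.092, 27.506, 31.749, 40.234}, y in {-8.849, -0.364, 3.879, 5.293, 6, 6.707, 7.414, 15.192}
xmin=7, ymin=-8.849, xmax=40.234, ymax=15.192

Answer: 7 -8.849 40.234 15.192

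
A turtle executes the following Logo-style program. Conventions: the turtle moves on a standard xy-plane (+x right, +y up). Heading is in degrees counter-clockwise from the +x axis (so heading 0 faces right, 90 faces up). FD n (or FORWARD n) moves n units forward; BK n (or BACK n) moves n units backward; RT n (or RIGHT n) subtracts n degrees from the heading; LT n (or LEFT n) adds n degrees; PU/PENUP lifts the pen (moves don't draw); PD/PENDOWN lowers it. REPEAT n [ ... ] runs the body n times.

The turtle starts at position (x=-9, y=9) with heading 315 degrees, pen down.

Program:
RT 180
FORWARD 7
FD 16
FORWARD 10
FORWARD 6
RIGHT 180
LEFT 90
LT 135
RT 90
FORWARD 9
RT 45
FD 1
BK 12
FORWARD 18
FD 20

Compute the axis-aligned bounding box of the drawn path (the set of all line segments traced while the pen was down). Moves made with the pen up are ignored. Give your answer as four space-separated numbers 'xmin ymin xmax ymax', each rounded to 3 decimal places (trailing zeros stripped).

Answer: -44.355 9 -9 64.669

Derivation:
Executing turtle program step by step:
Start: pos=(-9,9), heading=315, pen down
RT 180: heading 315 -> 135
FD 7: (-9,9) -> (-13.95,13.95) [heading=135, draw]
FD 16: (-13.95,13.95) -> (-25.263,25.263) [heading=135, draw]
FD 10: (-25.263,25.263) -> (-32.335,32.335) [heading=135, draw]
FD 6: (-32.335,32.335) -> (-36.577,36.577) [heading=135, draw]
RT 180: heading 135 -> 315
LT 90: heading 315 -> 45
LT 135: heading 45 -> 180
RT 90: heading 180 -> 90
FD 9: (-36.577,36.577) -> (-36.577,45.577) [heading=90, draw]
RT 45: heading 90 -> 45
FD 1: (-36.577,45.577) -> (-35.87,46.284) [heading=45, draw]
BK 12: (-35.87,46.284) -> (-44.355,37.799) [heading=45, draw]
FD 18: (-44.355,37.799) -> (-31.627,50.527) [heading=45, draw]
FD 20: (-31.627,50.527) -> (-17.485,64.669) [heading=45, draw]
Final: pos=(-17.485,64.669), heading=45, 9 segment(s) drawn

Segment endpoints: x in {-44.355, -36.577, -35.87, -32.335, -31.627, -25.263, -17.485, -13.95, -9}, y in {9, 13.95, 25.263, 32.335, 36.577, 37.799, 45.577, 46.284, 50.527, 64.669}
xmin=-44.355, ymin=9, xmax=-9, ymax=64.669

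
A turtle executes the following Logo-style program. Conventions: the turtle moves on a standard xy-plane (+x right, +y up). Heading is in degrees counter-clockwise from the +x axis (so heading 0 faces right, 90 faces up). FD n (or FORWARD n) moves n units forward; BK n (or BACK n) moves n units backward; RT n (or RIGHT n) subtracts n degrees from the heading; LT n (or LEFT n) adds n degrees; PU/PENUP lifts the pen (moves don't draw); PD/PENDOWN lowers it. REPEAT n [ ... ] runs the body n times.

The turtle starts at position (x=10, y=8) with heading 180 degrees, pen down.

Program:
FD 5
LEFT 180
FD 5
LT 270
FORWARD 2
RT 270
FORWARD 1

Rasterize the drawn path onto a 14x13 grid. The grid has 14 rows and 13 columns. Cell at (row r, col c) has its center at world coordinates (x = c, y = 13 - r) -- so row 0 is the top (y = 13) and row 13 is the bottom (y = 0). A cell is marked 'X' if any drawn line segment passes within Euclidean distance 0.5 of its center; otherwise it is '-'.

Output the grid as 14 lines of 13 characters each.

Answer: -------------
-------------
-------------
-------------
-------------
-----XXXXXX--
----------X--
----------XX-
-------------
-------------
-------------
-------------
-------------
-------------

Derivation:
Segment 0: (10,8) -> (5,8)
Segment 1: (5,8) -> (10,8)
Segment 2: (10,8) -> (10,6)
Segment 3: (10,6) -> (11,6)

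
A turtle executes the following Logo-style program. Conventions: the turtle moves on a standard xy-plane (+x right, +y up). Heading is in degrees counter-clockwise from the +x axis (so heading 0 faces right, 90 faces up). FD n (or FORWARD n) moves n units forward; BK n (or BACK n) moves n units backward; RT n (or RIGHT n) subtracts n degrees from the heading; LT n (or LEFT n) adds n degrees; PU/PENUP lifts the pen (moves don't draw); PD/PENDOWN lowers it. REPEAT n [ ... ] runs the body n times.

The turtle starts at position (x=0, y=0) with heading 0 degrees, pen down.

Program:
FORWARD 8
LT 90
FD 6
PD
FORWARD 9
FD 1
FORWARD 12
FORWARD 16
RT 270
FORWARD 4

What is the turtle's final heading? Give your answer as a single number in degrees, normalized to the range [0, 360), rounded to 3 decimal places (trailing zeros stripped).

Answer: 180

Derivation:
Executing turtle program step by step:
Start: pos=(0,0), heading=0, pen down
FD 8: (0,0) -> (8,0) [heading=0, draw]
LT 90: heading 0 -> 90
FD 6: (8,0) -> (8,6) [heading=90, draw]
PD: pen down
FD 9: (8,6) -> (8,15) [heading=90, draw]
FD 1: (8,15) -> (8,16) [heading=90, draw]
FD 12: (8,16) -> (8,28) [heading=90, draw]
FD 16: (8,28) -> (8,44) [heading=90, draw]
RT 270: heading 90 -> 180
FD 4: (8,44) -> (4,44) [heading=180, draw]
Final: pos=(4,44), heading=180, 7 segment(s) drawn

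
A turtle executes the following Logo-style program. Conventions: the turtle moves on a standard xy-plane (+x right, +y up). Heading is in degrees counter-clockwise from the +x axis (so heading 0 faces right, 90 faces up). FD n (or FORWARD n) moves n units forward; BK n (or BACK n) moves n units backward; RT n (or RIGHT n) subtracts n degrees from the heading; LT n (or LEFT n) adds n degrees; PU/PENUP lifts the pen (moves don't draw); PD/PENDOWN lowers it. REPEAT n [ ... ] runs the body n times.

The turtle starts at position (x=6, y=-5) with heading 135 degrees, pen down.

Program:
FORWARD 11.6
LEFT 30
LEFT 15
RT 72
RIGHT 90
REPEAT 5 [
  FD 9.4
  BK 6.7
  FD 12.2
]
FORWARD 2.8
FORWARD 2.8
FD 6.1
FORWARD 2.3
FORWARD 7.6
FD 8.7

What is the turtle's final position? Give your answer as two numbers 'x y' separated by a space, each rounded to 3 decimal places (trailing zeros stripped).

Executing turtle program step by step:
Start: pos=(6,-5), heading=135, pen down
FD 11.6: (6,-5) -> (-2.202,3.202) [heading=135, draw]
LT 30: heading 135 -> 165
LT 15: heading 165 -> 180
RT 72: heading 180 -> 108
RT 90: heading 108 -> 18
REPEAT 5 [
  -- iteration 1/5 --
  FD 9.4: (-2.202,3.202) -> (6.737,6.107) [heading=18, draw]
  BK 6.7: (6.737,6.107) -> (0.365,4.037) [heading=18, draw]
  FD 12.2: (0.365,4.037) -> (11.968,7.807) [heading=18, draw]
  -- iteration 2/5 --
  FD 9.4: (11.968,7.807) -> (20.908,10.712) [heading=18, draw]
  BK 6.7: (20.908,10.712) -> (14.536,8.641) [heading=18, draw]
  FD 12.2: (14.536,8.641) -> (26.139,12.411) [heading=18, draw]
  -- iteration 3/5 --
  FD 9.4: (26.139,12.411) -> (35.079,15.316) [heading=18, draw]
  BK 6.7: (35.079,15.316) -> (28.707,13.245) [heading=18, draw]
  FD 12.2: (28.707,13.245) -> (40.31,17.015) [heading=18, draw]
  -- iteration 4/5 --
  FD 9.4: (40.31,17.015) -> (49.25,19.92) [heading=18, draw]
  BK 6.7: (49.25,19.92) -> (42.878,17.85) [heading=18, draw]
  FD 12.2: (42.878,17.85) -> (54.481,21.62) [heading=18, draw]
  -- iteration 5/5 --
  FD 9.4: (54.481,21.62) -> (63.42,24.525) [heading=18, draw]
  BK 6.7: (63.42,24.525) -> (57.048,22.454) [heading=18, draw]
  FD 12.2: (57.048,22.454) -> (68.651,26.224) [heading=18, draw]
]
FD 2.8: (68.651,26.224) -> (71.314,27.089) [heading=18, draw]
FD 2.8: (71.314,27.089) -> (73.977,27.955) [heading=18, draw]
FD 6.1: (73.977,27.955) -> (79.779,29.84) [heading=18, draw]
FD 2.3: (79.779,29.84) -> (81.966,30.55) [heading=18, draw]
FD 7.6: (81.966,30.55) -> (89.194,32.899) [heading=18, draw]
FD 8.7: (89.194,32.899) -> (97.468,35.587) [heading=18, draw]
Final: pos=(97.468,35.587), heading=18, 22 segment(s) drawn

Answer: 97.468 35.587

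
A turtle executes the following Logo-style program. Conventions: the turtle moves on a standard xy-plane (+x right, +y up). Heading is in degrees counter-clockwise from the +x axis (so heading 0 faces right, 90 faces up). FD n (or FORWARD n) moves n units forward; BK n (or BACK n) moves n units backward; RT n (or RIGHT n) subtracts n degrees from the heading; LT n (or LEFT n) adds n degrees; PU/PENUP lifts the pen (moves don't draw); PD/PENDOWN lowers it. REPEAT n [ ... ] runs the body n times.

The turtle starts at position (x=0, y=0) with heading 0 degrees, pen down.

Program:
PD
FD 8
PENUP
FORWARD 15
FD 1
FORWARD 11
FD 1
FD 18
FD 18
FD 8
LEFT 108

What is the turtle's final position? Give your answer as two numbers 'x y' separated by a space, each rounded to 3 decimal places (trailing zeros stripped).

Executing turtle program step by step:
Start: pos=(0,0), heading=0, pen down
PD: pen down
FD 8: (0,0) -> (8,0) [heading=0, draw]
PU: pen up
FD 15: (8,0) -> (23,0) [heading=0, move]
FD 1: (23,0) -> (24,0) [heading=0, move]
FD 11: (24,0) -> (35,0) [heading=0, move]
FD 1: (35,0) -> (36,0) [heading=0, move]
FD 18: (36,0) -> (54,0) [heading=0, move]
FD 18: (54,0) -> (72,0) [heading=0, move]
FD 8: (72,0) -> (80,0) [heading=0, move]
LT 108: heading 0 -> 108
Final: pos=(80,0), heading=108, 1 segment(s) drawn

Answer: 80 0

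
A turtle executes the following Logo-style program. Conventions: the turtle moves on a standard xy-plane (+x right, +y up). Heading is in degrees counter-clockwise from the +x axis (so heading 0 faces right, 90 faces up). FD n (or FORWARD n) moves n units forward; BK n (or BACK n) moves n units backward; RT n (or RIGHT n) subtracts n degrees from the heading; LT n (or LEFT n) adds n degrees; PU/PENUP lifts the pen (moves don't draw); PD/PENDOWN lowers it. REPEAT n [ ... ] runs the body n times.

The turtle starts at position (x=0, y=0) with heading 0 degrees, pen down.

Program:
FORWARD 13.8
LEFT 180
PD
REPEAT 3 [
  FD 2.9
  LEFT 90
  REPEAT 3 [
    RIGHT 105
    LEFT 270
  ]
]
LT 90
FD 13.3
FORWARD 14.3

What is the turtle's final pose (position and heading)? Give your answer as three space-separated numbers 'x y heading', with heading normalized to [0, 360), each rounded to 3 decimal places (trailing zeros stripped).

Answer: -6.566 -20.366 225

Derivation:
Executing turtle program step by step:
Start: pos=(0,0), heading=0, pen down
FD 13.8: (0,0) -> (13.8,0) [heading=0, draw]
LT 180: heading 0 -> 180
PD: pen down
REPEAT 3 [
  -- iteration 1/3 --
  FD 2.9: (13.8,0) -> (10.9,0) [heading=180, draw]
  LT 90: heading 180 -> 270
  REPEAT 3 [
    -- iteration 1/3 --
    RT 105: heading 270 -> 165
    LT 270: heading 165 -> 75
    -- iteration 2/3 --
    RT 105: heading 75 -> 330
    LT 270: heading 330 -> 240
    -- iteration 3/3 --
    RT 105: heading 240 -> 135
    LT 270: heading 135 -> 45
  ]
  -- iteration 2/3 --
  FD 2.9: (10.9,0) -> (12.951,2.051) [heading=45, draw]
  LT 90: heading 45 -> 135
  REPEAT 3 [
    -- iteration 1/3 --
    RT 105: heading 135 -> 30
    LT 270: heading 30 -> 300
    -- iteration 2/3 --
    RT 105: heading 300 -> 195
    LT 270: heading 195 -> 105
    -- iteration 3/3 --
    RT 105: heading 105 -> 0
    LT 270: heading 0 -> 270
  ]
  -- iteration 3/3 --
  FD 2.9: (12.951,2.051) -> (12.951,-0.849) [heading=270, draw]
  LT 90: heading 270 -> 0
  REPEAT 3 [
    -- iteration 1/3 --
    RT 105: heading 0 -> 255
    LT 270: heading 255 -> 165
    -- iteration 2/3 --
    RT 105: heading 165 -> 60
    LT 270: heading 60 -> 330
    -- iteration 3/3 --
    RT 105: heading 330 -> 225
    LT 270: heading 225 -> 135
  ]
]
LT 90: heading 135 -> 225
FD 13.3: (12.951,-0.849) -> (3.546,-10.254) [heading=225, draw]
FD 14.3: (3.546,-10.254) -> (-6.566,-20.366) [heading=225, draw]
Final: pos=(-6.566,-20.366), heading=225, 6 segment(s) drawn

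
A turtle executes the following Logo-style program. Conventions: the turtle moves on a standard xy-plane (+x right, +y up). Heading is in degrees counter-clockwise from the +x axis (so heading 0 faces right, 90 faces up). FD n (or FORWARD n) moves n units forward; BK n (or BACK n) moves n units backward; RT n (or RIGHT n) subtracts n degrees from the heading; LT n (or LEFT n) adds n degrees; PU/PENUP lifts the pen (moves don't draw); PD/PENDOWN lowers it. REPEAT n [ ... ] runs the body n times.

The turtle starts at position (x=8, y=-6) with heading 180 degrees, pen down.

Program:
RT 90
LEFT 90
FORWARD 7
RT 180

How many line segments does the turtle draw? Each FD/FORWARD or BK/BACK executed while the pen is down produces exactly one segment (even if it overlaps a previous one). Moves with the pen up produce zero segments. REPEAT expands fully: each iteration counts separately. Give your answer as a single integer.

Answer: 1

Derivation:
Executing turtle program step by step:
Start: pos=(8,-6), heading=180, pen down
RT 90: heading 180 -> 90
LT 90: heading 90 -> 180
FD 7: (8,-6) -> (1,-6) [heading=180, draw]
RT 180: heading 180 -> 0
Final: pos=(1,-6), heading=0, 1 segment(s) drawn
Segments drawn: 1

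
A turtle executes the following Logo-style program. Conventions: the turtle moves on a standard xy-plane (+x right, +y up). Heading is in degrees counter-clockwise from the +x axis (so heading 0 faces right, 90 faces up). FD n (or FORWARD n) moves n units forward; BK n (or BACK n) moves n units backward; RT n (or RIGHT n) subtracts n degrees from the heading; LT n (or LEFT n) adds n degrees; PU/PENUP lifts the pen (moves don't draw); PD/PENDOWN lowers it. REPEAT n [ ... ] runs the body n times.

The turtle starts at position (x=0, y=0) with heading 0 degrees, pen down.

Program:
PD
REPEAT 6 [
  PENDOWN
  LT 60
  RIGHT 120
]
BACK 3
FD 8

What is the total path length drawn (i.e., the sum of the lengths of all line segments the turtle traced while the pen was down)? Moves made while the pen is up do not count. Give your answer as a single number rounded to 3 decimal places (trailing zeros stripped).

Executing turtle program step by step:
Start: pos=(0,0), heading=0, pen down
PD: pen down
REPEAT 6 [
  -- iteration 1/6 --
  PD: pen down
  LT 60: heading 0 -> 60
  RT 120: heading 60 -> 300
  -- iteration 2/6 --
  PD: pen down
  LT 60: heading 300 -> 0
  RT 120: heading 0 -> 240
  -- iteration 3/6 --
  PD: pen down
  LT 60: heading 240 -> 300
  RT 120: heading 300 -> 180
  -- iteration 4/6 --
  PD: pen down
  LT 60: heading 180 -> 240
  RT 120: heading 240 -> 120
  -- iteration 5/6 --
  PD: pen down
  LT 60: heading 120 -> 180
  RT 120: heading 180 -> 60
  -- iteration 6/6 --
  PD: pen down
  LT 60: heading 60 -> 120
  RT 120: heading 120 -> 0
]
BK 3: (0,0) -> (-3,0) [heading=0, draw]
FD 8: (-3,0) -> (5,0) [heading=0, draw]
Final: pos=(5,0), heading=0, 2 segment(s) drawn

Segment lengths:
  seg 1: (0,0) -> (-3,0), length = 3
  seg 2: (-3,0) -> (5,0), length = 8
Total = 11

Answer: 11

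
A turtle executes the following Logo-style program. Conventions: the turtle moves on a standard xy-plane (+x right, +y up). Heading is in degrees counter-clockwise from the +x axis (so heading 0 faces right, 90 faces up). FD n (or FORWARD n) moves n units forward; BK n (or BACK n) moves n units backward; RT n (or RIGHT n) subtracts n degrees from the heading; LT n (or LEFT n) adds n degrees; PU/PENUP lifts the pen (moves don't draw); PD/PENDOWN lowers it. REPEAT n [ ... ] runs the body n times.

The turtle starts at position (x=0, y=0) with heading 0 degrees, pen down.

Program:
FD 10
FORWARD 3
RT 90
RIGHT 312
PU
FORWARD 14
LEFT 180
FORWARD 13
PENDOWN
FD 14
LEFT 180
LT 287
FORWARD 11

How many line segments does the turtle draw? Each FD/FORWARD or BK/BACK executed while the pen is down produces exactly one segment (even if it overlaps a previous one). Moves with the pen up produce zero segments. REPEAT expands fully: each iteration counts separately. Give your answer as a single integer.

Executing turtle program step by step:
Start: pos=(0,0), heading=0, pen down
FD 10: (0,0) -> (10,0) [heading=0, draw]
FD 3: (10,0) -> (13,0) [heading=0, draw]
RT 90: heading 0 -> 270
RT 312: heading 270 -> 318
PU: pen up
FD 14: (13,0) -> (23.404,-9.368) [heading=318, move]
LT 180: heading 318 -> 138
FD 13: (23.404,-9.368) -> (13.743,-0.669) [heading=138, move]
PD: pen down
FD 14: (13.743,-0.669) -> (3.339,8.699) [heading=138, draw]
LT 180: heading 138 -> 318
LT 287: heading 318 -> 245
FD 11: (3.339,8.699) -> (-1.31,-1.271) [heading=245, draw]
Final: pos=(-1.31,-1.271), heading=245, 4 segment(s) drawn
Segments drawn: 4

Answer: 4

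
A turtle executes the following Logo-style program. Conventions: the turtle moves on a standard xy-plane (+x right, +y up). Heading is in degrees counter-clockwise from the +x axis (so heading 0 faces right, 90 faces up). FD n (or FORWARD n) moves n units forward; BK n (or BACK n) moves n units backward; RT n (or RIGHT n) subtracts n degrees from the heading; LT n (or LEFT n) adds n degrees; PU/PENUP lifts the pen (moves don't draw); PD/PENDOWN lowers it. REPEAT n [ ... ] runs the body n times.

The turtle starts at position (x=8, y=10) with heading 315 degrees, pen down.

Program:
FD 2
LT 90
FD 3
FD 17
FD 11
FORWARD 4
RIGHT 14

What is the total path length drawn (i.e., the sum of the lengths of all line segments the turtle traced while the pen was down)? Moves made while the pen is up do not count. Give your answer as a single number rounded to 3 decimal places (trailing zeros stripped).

Answer: 37

Derivation:
Executing turtle program step by step:
Start: pos=(8,10), heading=315, pen down
FD 2: (8,10) -> (9.414,8.586) [heading=315, draw]
LT 90: heading 315 -> 45
FD 3: (9.414,8.586) -> (11.536,10.707) [heading=45, draw]
FD 17: (11.536,10.707) -> (23.556,22.728) [heading=45, draw]
FD 11: (23.556,22.728) -> (31.335,30.506) [heading=45, draw]
FD 4: (31.335,30.506) -> (34.163,33.335) [heading=45, draw]
RT 14: heading 45 -> 31
Final: pos=(34.163,33.335), heading=31, 5 segment(s) drawn

Segment lengths:
  seg 1: (8,10) -> (9.414,8.586), length = 2
  seg 2: (9.414,8.586) -> (11.536,10.707), length = 3
  seg 3: (11.536,10.707) -> (23.556,22.728), length = 17
  seg 4: (23.556,22.728) -> (31.335,30.506), length = 11
  seg 5: (31.335,30.506) -> (34.163,33.335), length = 4
Total = 37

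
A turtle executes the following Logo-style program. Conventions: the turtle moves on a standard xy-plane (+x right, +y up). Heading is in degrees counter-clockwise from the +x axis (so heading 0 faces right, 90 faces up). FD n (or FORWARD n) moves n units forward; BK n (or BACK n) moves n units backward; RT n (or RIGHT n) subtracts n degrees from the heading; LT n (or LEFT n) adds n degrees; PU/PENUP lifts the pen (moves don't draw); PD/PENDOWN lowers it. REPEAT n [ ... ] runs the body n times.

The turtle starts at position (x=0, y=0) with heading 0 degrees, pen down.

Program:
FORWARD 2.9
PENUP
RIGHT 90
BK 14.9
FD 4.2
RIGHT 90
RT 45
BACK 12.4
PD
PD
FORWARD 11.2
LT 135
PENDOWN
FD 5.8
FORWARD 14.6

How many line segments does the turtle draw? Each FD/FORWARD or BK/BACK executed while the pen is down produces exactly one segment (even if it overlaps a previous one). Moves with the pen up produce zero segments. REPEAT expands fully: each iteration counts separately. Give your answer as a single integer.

Answer: 4

Derivation:
Executing turtle program step by step:
Start: pos=(0,0), heading=0, pen down
FD 2.9: (0,0) -> (2.9,0) [heading=0, draw]
PU: pen up
RT 90: heading 0 -> 270
BK 14.9: (2.9,0) -> (2.9,14.9) [heading=270, move]
FD 4.2: (2.9,14.9) -> (2.9,10.7) [heading=270, move]
RT 90: heading 270 -> 180
RT 45: heading 180 -> 135
BK 12.4: (2.9,10.7) -> (11.668,1.932) [heading=135, move]
PD: pen down
PD: pen down
FD 11.2: (11.668,1.932) -> (3.749,9.851) [heading=135, draw]
LT 135: heading 135 -> 270
PD: pen down
FD 5.8: (3.749,9.851) -> (3.749,4.051) [heading=270, draw]
FD 14.6: (3.749,4.051) -> (3.749,-10.549) [heading=270, draw]
Final: pos=(3.749,-10.549), heading=270, 4 segment(s) drawn
Segments drawn: 4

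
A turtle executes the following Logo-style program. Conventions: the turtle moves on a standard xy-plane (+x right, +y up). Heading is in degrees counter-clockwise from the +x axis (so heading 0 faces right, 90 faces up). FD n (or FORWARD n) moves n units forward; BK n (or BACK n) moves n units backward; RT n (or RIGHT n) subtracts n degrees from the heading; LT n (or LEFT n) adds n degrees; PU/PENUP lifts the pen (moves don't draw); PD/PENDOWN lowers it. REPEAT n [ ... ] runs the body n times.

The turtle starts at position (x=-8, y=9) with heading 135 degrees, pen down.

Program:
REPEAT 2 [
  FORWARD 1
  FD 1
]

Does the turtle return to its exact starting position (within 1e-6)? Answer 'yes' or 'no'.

Answer: no

Derivation:
Executing turtle program step by step:
Start: pos=(-8,9), heading=135, pen down
REPEAT 2 [
  -- iteration 1/2 --
  FD 1: (-8,9) -> (-8.707,9.707) [heading=135, draw]
  FD 1: (-8.707,9.707) -> (-9.414,10.414) [heading=135, draw]
  -- iteration 2/2 --
  FD 1: (-9.414,10.414) -> (-10.121,11.121) [heading=135, draw]
  FD 1: (-10.121,11.121) -> (-10.828,11.828) [heading=135, draw]
]
Final: pos=(-10.828,11.828), heading=135, 4 segment(s) drawn

Start position: (-8, 9)
Final position: (-10.828, 11.828)
Distance = 4; >= 1e-6 -> NOT closed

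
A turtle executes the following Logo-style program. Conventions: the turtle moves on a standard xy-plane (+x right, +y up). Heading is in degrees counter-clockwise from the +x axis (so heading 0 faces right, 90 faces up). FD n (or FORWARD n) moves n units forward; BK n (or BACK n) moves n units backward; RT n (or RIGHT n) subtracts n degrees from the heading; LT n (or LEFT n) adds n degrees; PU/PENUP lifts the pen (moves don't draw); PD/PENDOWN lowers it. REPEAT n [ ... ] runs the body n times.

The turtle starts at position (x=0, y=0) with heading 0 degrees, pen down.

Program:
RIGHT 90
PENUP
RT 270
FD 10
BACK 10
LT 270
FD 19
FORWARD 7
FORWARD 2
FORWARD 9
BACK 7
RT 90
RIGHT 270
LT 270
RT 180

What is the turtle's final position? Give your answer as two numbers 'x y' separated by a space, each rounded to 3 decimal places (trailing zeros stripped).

Executing turtle program step by step:
Start: pos=(0,0), heading=0, pen down
RT 90: heading 0 -> 270
PU: pen up
RT 270: heading 270 -> 0
FD 10: (0,0) -> (10,0) [heading=0, move]
BK 10: (10,0) -> (0,0) [heading=0, move]
LT 270: heading 0 -> 270
FD 19: (0,0) -> (0,-19) [heading=270, move]
FD 7: (0,-19) -> (0,-26) [heading=270, move]
FD 2: (0,-26) -> (0,-28) [heading=270, move]
FD 9: (0,-28) -> (0,-37) [heading=270, move]
BK 7: (0,-37) -> (0,-30) [heading=270, move]
RT 90: heading 270 -> 180
RT 270: heading 180 -> 270
LT 270: heading 270 -> 180
RT 180: heading 180 -> 0
Final: pos=(0,-30), heading=0, 0 segment(s) drawn

Answer: 0 -30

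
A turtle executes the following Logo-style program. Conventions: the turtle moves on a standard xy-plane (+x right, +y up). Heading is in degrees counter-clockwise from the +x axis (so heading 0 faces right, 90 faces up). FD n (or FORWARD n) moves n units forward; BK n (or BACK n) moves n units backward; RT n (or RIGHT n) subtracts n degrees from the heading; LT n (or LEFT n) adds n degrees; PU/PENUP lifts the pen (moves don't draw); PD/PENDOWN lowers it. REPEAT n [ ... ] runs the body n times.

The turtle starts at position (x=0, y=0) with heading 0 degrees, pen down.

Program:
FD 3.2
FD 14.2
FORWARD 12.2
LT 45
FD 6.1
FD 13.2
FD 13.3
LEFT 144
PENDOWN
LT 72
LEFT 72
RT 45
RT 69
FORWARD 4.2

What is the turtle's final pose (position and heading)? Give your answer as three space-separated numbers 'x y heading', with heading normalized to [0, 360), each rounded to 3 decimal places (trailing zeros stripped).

Executing turtle program step by step:
Start: pos=(0,0), heading=0, pen down
FD 3.2: (0,0) -> (3.2,0) [heading=0, draw]
FD 14.2: (3.2,0) -> (17.4,0) [heading=0, draw]
FD 12.2: (17.4,0) -> (29.6,0) [heading=0, draw]
LT 45: heading 0 -> 45
FD 6.1: (29.6,0) -> (33.913,4.313) [heading=45, draw]
FD 13.2: (33.913,4.313) -> (43.247,13.647) [heading=45, draw]
FD 13.3: (43.247,13.647) -> (52.652,23.052) [heading=45, draw]
LT 144: heading 45 -> 189
PD: pen down
LT 72: heading 189 -> 261
LT 72: heading 261 -> 333
RT 45: heading 333 -> 288
RT 69: heading 288 -> 219
FD 4.2: (52.652,23.052) -> (49.388,20.409) [heading=219, draw]
Final: pos=(49.388,20.409), heading=219, 7 segment(s) drawn

Answer: 49.388 20.409 219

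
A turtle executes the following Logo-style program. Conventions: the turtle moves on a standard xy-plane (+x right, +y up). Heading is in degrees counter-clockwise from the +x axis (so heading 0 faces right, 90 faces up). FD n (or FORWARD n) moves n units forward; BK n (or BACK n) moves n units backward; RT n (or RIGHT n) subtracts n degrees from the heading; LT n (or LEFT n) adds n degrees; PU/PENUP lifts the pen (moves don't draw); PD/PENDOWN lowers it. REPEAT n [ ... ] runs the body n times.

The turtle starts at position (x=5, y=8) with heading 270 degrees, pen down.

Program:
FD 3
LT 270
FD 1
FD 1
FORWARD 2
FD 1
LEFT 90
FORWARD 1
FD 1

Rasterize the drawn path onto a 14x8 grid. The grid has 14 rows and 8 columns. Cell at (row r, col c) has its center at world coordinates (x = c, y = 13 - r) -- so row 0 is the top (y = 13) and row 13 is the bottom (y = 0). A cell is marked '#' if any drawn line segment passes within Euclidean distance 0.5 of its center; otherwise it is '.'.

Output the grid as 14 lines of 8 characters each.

Segment 0: (5,8) -> (5,5)
Segment 1: (5,5) -> (4,5)
Segment 2: (4,5) -> (3,5)
Segment 3: (3,5) -> (1,5)
Segment 4: (1,5) -> (-0,5)
Segment 5: (-0,5) -> (-0,4)
Segment 6: (-0,4) -> (-0,3)

Answer: ........
........
........
........
........
.....#..
.....#..
.....#..
######..
#.......
#.......
........
........
........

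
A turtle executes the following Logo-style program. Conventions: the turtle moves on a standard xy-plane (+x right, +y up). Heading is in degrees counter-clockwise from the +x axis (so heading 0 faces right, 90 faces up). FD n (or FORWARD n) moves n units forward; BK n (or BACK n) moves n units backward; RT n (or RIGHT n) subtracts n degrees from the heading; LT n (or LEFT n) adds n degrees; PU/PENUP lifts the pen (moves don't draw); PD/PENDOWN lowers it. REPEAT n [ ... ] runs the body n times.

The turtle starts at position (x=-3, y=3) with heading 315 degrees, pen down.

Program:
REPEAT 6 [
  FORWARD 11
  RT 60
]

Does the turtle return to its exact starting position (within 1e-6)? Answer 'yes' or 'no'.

Answer: yes

Derivation:
Executing turtle program step by step:
Start: pos=(-3,3), heading=315, pen down
REPEAT 6 [
  -- iteration 1/6 --
  FD 11: (-3,3) -> (4.778,-4.778) [heading=315, draw]
  RT 60: heading 315 -> 255
  -- iteration 2/6 --
  FD 11: (4.778,-4.778) -> (1.931,-15.403) [heading=255, draw]
  RT 60: heading 255 -> 195
  -- iteration 3/6 --
  FD 11: (1.931,-15.403) -> (-8.694,-18.25) [heading=195, draw]
  RT 60: heading 195 -> 135
  -- iteration 4/6 --
  FD 11: (-8.694,-18.25) -> (-16.472,-10.472) [heading=135, draw]
  RT 60: heading 135 -> 75
  -- iteration 5/6 --
  FD 11: (-16.472,-10.472) -> (-13.625,0.153) [heading=75, draw]
  RT 60: heading 75 -> 15
  -- iteration 6/6 --
  FD 11: (-13.625,0.153) -> (-3,3) [heading=15, draw]
  RT 60: heading 15 -> 315
]
Final: pos=(-3,3), heading=315, 6 segment(s) drawn

Start position: (-3, 3)
Final position: (-3, 3)
Distance = 0; < 1e-6 -> CLOSED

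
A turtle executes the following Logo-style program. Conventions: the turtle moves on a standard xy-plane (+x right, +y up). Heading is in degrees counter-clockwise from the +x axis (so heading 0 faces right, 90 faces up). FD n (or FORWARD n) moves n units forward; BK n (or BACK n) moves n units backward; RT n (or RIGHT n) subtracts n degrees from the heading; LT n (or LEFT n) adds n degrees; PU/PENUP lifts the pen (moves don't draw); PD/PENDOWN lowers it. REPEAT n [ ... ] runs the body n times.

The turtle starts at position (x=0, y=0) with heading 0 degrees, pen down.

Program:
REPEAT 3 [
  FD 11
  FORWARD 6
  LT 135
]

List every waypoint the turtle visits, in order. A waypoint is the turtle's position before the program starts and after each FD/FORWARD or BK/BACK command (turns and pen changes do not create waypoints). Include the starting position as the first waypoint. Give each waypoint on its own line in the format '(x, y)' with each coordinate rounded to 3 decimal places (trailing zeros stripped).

Answer: (0, 0)
(11, 0)
(17, 0)
(9.222, 7.778)
(4.979, 12.021)
(4.979, 1.021)
(4.979, -4.979)

Derivation:
Executing turtle program step by step:
Start: pos=(0,0), heading=0, pen down
REPEAT 3 [
  -- iteration 1/3 --
  FD 11: (0,0) -> (11,0) [heading=0, draw]
  FD 6: (11,0) -> (17,0) [heading=0, draw]
  LT 135: heading 0 -> 135
  -- iteration 2/3 --
  FD 11: (17,0) -> (9.222,7.778) [heading=135, draw]
  FD 6: (9.222,7.778) -> (4.979,12.021) [heading=135, draw]
  LT 135: heading 135 -> 270
  -- iteration 3/3 --
  FD 11: (4.979,12.021) -> (4.979,1.021) [heading=270, draw]
  FD 6: (4.979,1.021) -> (4.979,-4.979) [heading=270, draw]
  LT 135: heading 270 -> 45
]
Final: pos=(4.979,-4.979), heading=45, 6 segment(s) drawn
Waypoints (7 total):
(0, 0)
(11, 0)
(17, 0)
(9.222, 7.778)
(4.979, 12.021)
(4.979, 1.021)
(4.979, -4.979)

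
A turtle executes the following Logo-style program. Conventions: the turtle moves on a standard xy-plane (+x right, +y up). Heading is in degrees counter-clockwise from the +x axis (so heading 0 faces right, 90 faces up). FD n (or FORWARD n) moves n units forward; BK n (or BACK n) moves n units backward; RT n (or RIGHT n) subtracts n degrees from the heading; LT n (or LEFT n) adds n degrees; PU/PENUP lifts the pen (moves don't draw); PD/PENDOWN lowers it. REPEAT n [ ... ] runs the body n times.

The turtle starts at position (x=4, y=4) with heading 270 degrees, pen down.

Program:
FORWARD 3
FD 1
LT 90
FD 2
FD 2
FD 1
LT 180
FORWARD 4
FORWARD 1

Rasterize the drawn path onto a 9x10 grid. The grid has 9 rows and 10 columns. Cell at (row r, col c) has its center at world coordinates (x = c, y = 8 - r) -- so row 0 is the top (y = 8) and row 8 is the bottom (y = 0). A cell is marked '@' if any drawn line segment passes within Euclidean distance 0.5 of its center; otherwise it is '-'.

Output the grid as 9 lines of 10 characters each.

Answer: ----------
----------
----------
----------
----@-----
----@-----
----@-----
----@-----
----@@@@@@

Derivation:
Segment 0: (4,4) -> (4,1)
Segment 1: (4,1) -> (4,0)
Segment 2: (4,0) -> (6,-0)
Segment 3: (6,-0) -> (8,-0)
Segment 4: (8,-0) -> (9,-0)
Segment 5: (9,-0) -> (5,0)
Segment 6: (5,0) -> (4,0)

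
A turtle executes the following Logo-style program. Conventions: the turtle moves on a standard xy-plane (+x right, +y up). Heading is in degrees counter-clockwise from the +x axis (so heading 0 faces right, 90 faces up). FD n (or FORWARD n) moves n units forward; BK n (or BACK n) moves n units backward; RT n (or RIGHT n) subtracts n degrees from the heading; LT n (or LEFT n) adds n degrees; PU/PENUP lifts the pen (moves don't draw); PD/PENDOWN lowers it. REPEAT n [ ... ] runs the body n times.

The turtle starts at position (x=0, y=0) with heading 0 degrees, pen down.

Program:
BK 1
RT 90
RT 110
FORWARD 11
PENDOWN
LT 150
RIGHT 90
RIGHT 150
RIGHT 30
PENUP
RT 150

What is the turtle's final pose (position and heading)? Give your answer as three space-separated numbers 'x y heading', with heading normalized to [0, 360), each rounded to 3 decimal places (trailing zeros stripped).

Executing turtle program step by step:
Start: pos=(0,0), heading=0, pen down
BK 1: (0,0) -> (-1,0) [heading=0, draw]
RT 90: heading 0 -> 270
RT 110: heading 270 -> 160
FD 11: (-1,0) -> (-11.337,3.762) [heading=160, draw]
PD: pen down
LT 150: heading 160 -> 310
RT 90: heading 310 -> 220
RT 150: heading 220 -> 70
RT 30: heading 70 -> 40
PU: pen up
RT 150: heading 40 -> 250
Final: pos=(-11.337,3.762), heading=250, 2 segment(s) drawn

Answer: -11.337 3.762 250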